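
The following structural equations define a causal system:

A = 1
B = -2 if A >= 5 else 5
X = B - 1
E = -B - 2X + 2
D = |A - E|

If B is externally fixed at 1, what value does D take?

0

do(B=1) replaces the equation B = -2 if A >= 5 else 5 with the constant B = 1.
X = B - 1  [with B=1]  = 0
E = -B - 2X + 2  [with B=1, X=0]  = 1
D = |A - E|  [with A=1, E=1]  = 0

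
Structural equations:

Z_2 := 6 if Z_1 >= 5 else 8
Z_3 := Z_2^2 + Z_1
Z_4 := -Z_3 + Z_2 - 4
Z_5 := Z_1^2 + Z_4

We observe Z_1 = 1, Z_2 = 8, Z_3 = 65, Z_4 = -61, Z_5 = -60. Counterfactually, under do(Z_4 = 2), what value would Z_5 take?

3

Intervening sets Z_4 = 2 and removes its equation (Z_4 := -Z_3 + Z_2 - 4).
Z_5 = Z_1^2 + Z_4  [with Z_1=1, Z_4=2]  = 3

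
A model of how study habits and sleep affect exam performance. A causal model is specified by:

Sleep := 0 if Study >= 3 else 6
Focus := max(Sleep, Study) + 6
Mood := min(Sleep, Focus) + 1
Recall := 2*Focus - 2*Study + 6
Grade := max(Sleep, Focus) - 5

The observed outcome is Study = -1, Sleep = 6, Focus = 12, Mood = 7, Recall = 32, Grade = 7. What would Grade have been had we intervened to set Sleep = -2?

0

Under do(Sleep=-2), the mechanism Sleep := 0 if Study >= 3 else 6 is discarded; Sleep is fixed at -2.
Focus = max(Sleep, Study) + 6  [with Sleep=-2, Study=-1]  = 5
Grade = max(Sleep, Focus) - 5  [with Sleep=-2, Focus=5]  = 0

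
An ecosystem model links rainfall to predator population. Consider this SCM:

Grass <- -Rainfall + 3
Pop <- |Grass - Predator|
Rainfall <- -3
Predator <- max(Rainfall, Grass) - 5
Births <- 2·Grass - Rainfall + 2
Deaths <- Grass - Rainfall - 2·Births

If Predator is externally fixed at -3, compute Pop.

9

The intervention breaks the incoming arrows to Predator: Predator <- max(Rainfall, Grass) - 5 no longer applies, and Predator = -3.
Grass = -Rainfall + 3  [with Rainfall=-3]  = 6
Pop = |Grass - Predator|  [with Grass=6, Predator=-3]  = 9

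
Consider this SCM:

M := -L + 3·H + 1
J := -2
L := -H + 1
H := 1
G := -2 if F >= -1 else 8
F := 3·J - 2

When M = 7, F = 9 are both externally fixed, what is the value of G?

The joint intervention fixes M = 7, F = 9, removing each variable's own equation.
G = -2 if F >= -1 else 8  [with F=9]  = -2

-2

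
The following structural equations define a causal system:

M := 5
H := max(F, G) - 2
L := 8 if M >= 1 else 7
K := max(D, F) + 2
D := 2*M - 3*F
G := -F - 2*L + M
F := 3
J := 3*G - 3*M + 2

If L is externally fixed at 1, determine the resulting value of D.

do(L=1) replaces the equation L := 8 if M >= 1 else 7 with the constant L = 1.
D is not downstream of the intervention, so its value is determined by the original equations.
D = 2*M - 3*F  [with M=5, F=3]  = 1

1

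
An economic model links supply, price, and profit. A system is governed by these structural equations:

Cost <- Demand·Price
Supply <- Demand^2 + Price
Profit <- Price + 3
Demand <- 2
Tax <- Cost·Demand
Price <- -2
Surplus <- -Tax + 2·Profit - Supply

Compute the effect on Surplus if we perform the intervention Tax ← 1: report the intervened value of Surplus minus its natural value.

-9

Under do(Tax=1), the mechanism Tax <- Cost·Demand is discarded; Tax is fixed at 1.
Supply = Demand^2 + Price  [with Demand=2, Price=-2]  = 2
Profit = Price + 3  [with Price=-2]  = 1
Surplus = -Tax + 2·Profit - Supply  [with Tax=1, Profit=1, Supply=2]  = -1
Without intervention: Supply = Demand^2 + Price  [with Demand=2, Price=-2]  = 2; Cost = Demand·Price  [with Demand=2, Price=-2]  = -4; Tax = Cost·Demand  [with Cost=-4, Demand=2]  = -8; Profit = Price + 3  [with Price=-2]  = 1; Surplus = -Tax + 2·Profit - Supply  [with Tax=-8, Profit=1, Supply=2]  = 8.
Change = -1 − 8 = -9.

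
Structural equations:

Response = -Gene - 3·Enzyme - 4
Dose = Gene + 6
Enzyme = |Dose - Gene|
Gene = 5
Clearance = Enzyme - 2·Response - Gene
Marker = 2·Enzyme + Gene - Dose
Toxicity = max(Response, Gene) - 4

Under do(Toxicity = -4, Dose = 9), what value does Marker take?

Under do(Toxicity = -4, Dose = 9), each intervened variable's structural equation is replaced by its fixed value.
Enzyme = |Dose - Gene|  [with Dose=9, Gene=5]  = 4
Marker = 2·Enzyme + Gene - Dose  [with Enzyme=4, Gene=5, Dose=9]  = 4

4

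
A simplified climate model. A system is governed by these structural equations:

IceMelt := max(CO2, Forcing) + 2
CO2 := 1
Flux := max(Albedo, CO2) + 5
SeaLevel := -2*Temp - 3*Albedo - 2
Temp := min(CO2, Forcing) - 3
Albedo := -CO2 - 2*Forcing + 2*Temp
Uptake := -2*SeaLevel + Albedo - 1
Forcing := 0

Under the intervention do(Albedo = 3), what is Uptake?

do(Albedo=3) replaces the equation Albedo := -CO2 - 2*Forcing + 2*Temp with the constant Albedo = 3.
Temp = min(CO2, Forcing) - 3  [with CO2=1, Forcing=0]  = -3
SeaLevel = -2*Temp - 3*Albedo - 2  [with Temp=-3, Albedo=3]  = -5
Uptake = -2*SeaLevel + Albedo - 1  [with SeaLevel=-5, Albedo=3]  = 12

12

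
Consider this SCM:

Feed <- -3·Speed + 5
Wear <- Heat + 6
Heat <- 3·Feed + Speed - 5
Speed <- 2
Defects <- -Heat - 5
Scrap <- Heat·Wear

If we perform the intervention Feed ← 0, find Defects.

-2

do(Feed=0) replaces the equation Feed <- -3·Speed + 5 with the constant Feed = 0.
Heat = 3·Feed + Speed - 5  [with Feed=0, Speed=2]  = -3
Defects = -Heat - 5  [with Heat=-3]  = -2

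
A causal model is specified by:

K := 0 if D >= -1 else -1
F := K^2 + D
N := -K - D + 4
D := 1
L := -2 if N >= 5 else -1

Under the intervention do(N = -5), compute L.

-1

Intervening sets N = -5 and removes its equation (N := -K - D + 4).
L = -2 if N >= 5 else -1  [with N=-5]  = -1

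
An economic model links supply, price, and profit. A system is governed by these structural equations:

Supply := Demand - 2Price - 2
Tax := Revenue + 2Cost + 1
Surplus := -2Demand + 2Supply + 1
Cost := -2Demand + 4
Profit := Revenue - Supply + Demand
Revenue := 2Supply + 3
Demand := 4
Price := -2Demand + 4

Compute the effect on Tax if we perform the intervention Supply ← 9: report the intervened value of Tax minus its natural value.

The intervention breaks the incoming arrows to Supply: Supply := Demand - 2Price - 2 no longer applies, and Supply = 9.
Cost = -2Demand + 4  [with Demand=4]  = -4
Revenue = 2Supply + 3  [with Supply=9]  = 21
Tax = Revenue + 2Cost + 1  [with Revenue=21, Cost=-4]  = 14
Without intervention: Price = -2Demand + 4  [with Demand=4]  = -4; Supply = Demand - 2Price - 2  [with Demand=4, Price=-4]  = 10; Cost = -2Demand + 4  [with Demand=4]  = -4; Revenue = 2Supply + 3  [with Supply=10]  = 23; Tax = Revenue + 2Cost + 1  [with Revenue=23, Cost=-4]  = 16.
Change = 14 − 16 = -2.

-2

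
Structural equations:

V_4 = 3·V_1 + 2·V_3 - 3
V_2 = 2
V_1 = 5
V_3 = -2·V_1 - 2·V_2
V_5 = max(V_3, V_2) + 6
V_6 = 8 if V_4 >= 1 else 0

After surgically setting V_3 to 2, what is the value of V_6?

The intervention breaks the incoming arrows to V_3: V_3 = -2·V_1 - 2·V_2 no longer applies, and V_3 = 2.
V_4 = 3·V_1 + 2·V_3 - 3  [with V_1=5, V_3=2]  = 16
V_6 = 8 if V_4 >= 1 else 0  [with V_4=16]  = 8

8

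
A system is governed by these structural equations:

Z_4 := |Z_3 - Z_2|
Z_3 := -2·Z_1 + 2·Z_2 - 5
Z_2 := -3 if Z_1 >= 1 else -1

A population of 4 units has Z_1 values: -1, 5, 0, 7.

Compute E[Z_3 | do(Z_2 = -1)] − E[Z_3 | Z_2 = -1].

-6.5

Under do(Z_2=-1), Z_2's equation is replaced by Z_2=-1 for every unit. Per-unit Z_3: -5, -17, -7, -21. Mean = -12.5.
Observing Z_2=-1 restricts to units where Z_2's equation naturally yields -1: Z_1 ∈ {-1, 0}. In that subpopulation Z_3 = -5, -7, mean -6.
Difference = -12.5 − (-6) = -6.5.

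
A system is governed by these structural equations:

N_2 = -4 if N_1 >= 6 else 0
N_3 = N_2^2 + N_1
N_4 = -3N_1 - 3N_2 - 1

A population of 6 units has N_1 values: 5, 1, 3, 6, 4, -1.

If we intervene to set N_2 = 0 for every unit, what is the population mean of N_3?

do(N_2=0) breaks N_2's dependence on N_1. With N_2=0 fixed, N_3 across the units is 5, 1, 3, 6, 4, -1, mean 3.

3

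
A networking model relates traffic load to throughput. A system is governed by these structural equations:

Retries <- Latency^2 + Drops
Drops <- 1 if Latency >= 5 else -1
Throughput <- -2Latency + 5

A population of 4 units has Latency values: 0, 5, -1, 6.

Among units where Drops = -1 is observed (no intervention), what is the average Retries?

E[Retries|Drops=-1] averages over only the 2 units with Drops=-1 (Latency = 0, -1): Retries = -1, 0, mean -0.5.

-0.5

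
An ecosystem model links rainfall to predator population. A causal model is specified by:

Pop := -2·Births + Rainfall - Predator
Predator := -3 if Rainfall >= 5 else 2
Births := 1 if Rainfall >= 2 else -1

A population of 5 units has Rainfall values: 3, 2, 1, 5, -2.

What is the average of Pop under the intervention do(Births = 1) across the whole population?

do(Births=1) breaks Births's dependence on Rainfall. With Births=1 fixed, Pop across the units is -1, -2, -3, 6, -6, mean -1.2.

-1.2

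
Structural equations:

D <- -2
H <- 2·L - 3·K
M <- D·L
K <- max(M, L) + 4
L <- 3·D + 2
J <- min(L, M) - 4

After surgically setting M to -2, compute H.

-14

The intervention breaks the incoming arrows to M: M <- D·L no longer applies, and M = -2.
L = 3·D + 2  [with D=-2]  = -4
K = max(M, L) + 4  [with M=-2, L=-4]  = 2
H = 2·L - 3·K  [with L=-4, K=2]  = -14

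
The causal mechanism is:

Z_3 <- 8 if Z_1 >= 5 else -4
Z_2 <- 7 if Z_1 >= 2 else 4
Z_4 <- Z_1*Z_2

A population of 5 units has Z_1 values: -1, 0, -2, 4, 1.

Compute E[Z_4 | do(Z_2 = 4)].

1.6

Every unit gets Z_2=4 under the intervention. Z_4 values become -4, 0, -8, 16, 4; E[Z_4|do(Z_2=4)] = 1.6.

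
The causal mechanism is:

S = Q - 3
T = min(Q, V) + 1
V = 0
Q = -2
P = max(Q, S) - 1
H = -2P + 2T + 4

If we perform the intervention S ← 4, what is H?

-4

Under do(S=4), the mechanism S = Q - 3 is discarded; S is fixed at 4.
T = min(Q, V) + 1  [with Q=-2, V=0]  = -1
P = max(Q, S) - 1  [with Q=-2, S=4]  = 3
H = -2P + 2T + 4  [with P=3, T=-1]  = -4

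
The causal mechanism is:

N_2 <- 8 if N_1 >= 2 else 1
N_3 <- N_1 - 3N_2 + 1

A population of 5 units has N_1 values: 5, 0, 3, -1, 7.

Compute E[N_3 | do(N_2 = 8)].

Under do(N_2=8), N_2's equation is replaced by N_2=8 for every unit. Per-unit N_3: -18, -23, -20, -24, -16. Mean = -20.2.

-20.2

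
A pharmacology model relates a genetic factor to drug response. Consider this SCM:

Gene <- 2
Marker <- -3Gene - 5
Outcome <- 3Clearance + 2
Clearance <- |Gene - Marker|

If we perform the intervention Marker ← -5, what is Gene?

2

Under do(Marker=-5), the mechanism Marker <- -3Gene - 5 is discarded; Marker is fixed at -5.
Gene is not downstream of the intervention, so its value is determined by the original equations.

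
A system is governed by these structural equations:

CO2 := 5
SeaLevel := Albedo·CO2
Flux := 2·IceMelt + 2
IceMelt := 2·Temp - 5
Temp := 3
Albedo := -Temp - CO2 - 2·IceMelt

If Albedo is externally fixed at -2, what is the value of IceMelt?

Under do(Albedo=-2), the mechanism Albedo := -Temp - CO2 - 2·IceMelt is discarded; Albedo is fixed at -2.
Since IceMelt is not a descendant of the intervened variable, it is unaffected.
IceMelt = 2·Temp - 5  [with Temp=3]  = 1

1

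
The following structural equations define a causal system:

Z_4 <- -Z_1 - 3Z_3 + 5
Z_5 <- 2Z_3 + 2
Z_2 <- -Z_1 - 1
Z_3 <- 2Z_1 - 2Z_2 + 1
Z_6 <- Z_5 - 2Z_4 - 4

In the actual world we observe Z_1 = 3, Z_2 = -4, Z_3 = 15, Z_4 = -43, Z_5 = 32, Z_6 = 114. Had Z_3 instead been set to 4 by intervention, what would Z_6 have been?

26

The intervention breaks the incoming arrows to Z_3: Z_3 <- 2Z_1 - 2Z_2 + 1 no longer applies, and Z_3 = 4.
Z_4 = -Z_1 - 3Z_3 + 5  [with Z_1=3, Z_3=4]  = -10
Z_5 = 2Z_3 + 2  [with Z_3=4]  = 10
Z_6 = Z_5 - 2Z_4 - 4  [with Z_5=10, Z_4=-10]  = 26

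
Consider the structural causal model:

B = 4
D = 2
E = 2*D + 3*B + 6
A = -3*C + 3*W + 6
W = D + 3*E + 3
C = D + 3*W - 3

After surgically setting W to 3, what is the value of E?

22

Under do(W=3), the mechanism W = D + 3*E + 3 is discarded; W is fixed at 3.
Since E is not a descendant of the intervened variable, it is unaffected.
E = 2*D + 3*B + 6  [with D=2, B=4]  = 22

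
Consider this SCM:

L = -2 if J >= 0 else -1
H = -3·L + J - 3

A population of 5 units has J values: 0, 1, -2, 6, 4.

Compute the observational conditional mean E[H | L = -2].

5.75

Observing L=-2 restricts to units where L's equation naturally yields -2: J ∈ {0, 1, 6, 4}. In that subpopulation H = 3, 4, 9, 7, mean 5.75.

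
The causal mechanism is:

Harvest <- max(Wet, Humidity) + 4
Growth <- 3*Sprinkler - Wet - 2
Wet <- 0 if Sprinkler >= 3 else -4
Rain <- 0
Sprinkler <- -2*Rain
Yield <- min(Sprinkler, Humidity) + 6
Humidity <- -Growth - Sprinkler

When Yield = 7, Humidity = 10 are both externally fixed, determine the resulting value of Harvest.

Setting Yield = 7, Humidity = 10 by intervention discards those variables' equations.
Sprinkler = -2*Rain  [with Rain=0]  = 0
Wet = 0 if Sprinkler >= 3 else -4  [with Sprinkler=0]  = -4
Harvest = max(Wet, Humidity) + 4  [with Wet=-4, Humidity=10]  = 14

14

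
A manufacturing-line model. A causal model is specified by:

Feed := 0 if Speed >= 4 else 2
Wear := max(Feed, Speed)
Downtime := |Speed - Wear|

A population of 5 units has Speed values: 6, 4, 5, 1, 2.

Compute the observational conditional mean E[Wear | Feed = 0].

E[Wear|Feed=0] averages over only the 3 units with Feed=0 (Speed = 6, 4, 5): Wear = 6, 4, 5, mean 5.

5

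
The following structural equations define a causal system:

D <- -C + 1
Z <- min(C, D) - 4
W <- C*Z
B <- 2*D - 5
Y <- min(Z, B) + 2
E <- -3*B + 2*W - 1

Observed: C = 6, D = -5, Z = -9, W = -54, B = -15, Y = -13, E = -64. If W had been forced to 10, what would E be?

64

The intervention breaks the incoming arrows to W: W <- C*Z no longer applies, and W = 10.
D = -C + 1  [with C=6]  = -5
B = 2*D - 5  [with D=-5]  = -15
E = -3*B + 2*W - 1  [with B=-15, W=10]  = 64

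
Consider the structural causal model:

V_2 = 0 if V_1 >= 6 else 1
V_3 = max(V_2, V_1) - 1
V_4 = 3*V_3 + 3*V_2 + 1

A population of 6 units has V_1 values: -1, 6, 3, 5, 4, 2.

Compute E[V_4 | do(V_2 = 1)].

11.5

The intervention sets V_2=1 in all 6 units regardless of V_1. Recomputing V_4 per unit gives 4, 19, 10, 16, 13, 7; average 11.5.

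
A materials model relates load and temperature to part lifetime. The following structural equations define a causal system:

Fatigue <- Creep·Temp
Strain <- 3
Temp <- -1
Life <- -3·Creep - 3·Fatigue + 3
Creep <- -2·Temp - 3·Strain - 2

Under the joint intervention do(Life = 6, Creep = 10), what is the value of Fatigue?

-10

Under do(Life = 6, Creep = 10), each intervened variable's structural equation is replaced by its fixed value.
Fatigue = Creep·Temp  [with Creep=10, Temp=-1]  = -10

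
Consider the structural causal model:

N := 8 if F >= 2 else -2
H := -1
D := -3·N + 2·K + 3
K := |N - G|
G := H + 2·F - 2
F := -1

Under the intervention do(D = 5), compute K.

do(D=5) replaces the equation D := -3·N + 2·K + 3 with the constant D = 5.
Since K is not a descendant of the intervened variable, it is unaffected.
N = 8 if F >= 2 else -2  [with F=-1]  = -2
G = H + 2·F - 2  [with H=-1, F=-1]  = -5
K = |N - G|  [with N=-2, G=-5]  = 3

3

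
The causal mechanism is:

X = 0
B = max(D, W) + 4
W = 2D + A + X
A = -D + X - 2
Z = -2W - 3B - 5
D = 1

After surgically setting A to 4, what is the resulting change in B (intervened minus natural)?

5

do(A=4) replaces the equation A = -D + X - 2 with the constant A = 4.
W = 2D + A + X  [with D=1, A=4, X=0]  = 6
B = max(D, W) + 4  [with D=1, W=6]  = 10
Without intervention: A = -D + X - 2  [with D=1, X=0]  = -3; W = 2D + A + X  [with D=1, A=-3, X=0]  = -1; B = max(D, W) + 4  [with D=1, W=-1]  = 5.
Change = 10 − 5 = 5.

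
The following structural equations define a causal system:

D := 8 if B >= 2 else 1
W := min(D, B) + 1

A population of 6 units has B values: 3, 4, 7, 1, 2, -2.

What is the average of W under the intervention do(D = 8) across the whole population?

do(D=8) breaks D's dependence on B. With D=8 fixed, W across the units is 4, 5, 8, 2, 3, -1, mean 3.5.

3.5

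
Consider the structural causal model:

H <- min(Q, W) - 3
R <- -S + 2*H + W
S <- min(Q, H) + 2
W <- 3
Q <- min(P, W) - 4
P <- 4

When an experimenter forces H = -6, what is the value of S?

-4

Intervening sets H = -6 and removes its equation (H <- min(Q, W) - 3).
Q = min(P, W) - 4  [with P=4, W=3]  = -1
S = min(Q, H) + 2  [with Q=-1, H=-6]  = -4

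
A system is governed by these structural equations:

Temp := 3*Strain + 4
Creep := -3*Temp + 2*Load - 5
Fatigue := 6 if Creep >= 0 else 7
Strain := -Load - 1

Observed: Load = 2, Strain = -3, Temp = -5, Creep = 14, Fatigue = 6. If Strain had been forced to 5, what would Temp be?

19

The intervention breaks the incoming arrows to Strain: Strain := -Load - 1 no longer applies, and Strain = 5.
Temp = 3*Strain + 4  [with Strain=5]  = 19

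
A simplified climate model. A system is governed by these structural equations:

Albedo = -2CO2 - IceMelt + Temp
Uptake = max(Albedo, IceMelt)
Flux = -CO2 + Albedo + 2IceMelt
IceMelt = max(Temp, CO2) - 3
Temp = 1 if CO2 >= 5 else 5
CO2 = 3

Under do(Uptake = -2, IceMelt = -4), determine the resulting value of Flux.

-8

Under do(Uptake = -2, IceMelt = -4), each intervened variable's structural equation is replaced by its fixed value.
Temp = 1 if CO2 >= 5 else 5  [with CO2=3]  = 5
Albedo = -2CO2 - IceMelt + Temp  [with CO2=3, IceMelt=-4, Temp=5]  = 3
Flux = -CO2 + Albedo + 2IceMelt  [with CO2=3, Albedo=3, IceMelt=-4]  = -8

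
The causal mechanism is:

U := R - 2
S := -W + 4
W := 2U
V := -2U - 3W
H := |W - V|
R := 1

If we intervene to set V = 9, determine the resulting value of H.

Intervening sets V = 9 and removes its equation (V := -2U - 3W).
U = R - 2  [with R=1]  = -1
W = 2U  [with U=-1]  = -2
H = |W - V|  [with W=-2, V=9]  = 11

11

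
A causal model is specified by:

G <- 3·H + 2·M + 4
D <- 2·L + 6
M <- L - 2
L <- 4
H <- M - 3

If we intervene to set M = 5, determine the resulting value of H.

2

Under do(M=5), the mechanism M <- L - 2 is discarded; M is fixed at 5.
H = M - 3  [with M=5]  = 2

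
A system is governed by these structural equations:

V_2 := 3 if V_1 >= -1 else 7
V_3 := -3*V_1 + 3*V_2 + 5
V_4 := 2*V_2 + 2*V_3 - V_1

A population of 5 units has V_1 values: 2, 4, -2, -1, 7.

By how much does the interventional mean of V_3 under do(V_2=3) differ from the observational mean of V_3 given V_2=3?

do(V_2=3) breaks V_2's dependence on V_1. With V_2=3 fixed, V_3 across the units is 8, 2, 20, 17, -7, mean 8.
Observing V_2=3 restricts to units where V_2's equation naturally yields 3: V_1 ∈ {2, 4, -1, 7}. In that subpopulation V_3 = 8, 2, 17, -7, mean 5.
Difference = 8 − 5 = 3.

3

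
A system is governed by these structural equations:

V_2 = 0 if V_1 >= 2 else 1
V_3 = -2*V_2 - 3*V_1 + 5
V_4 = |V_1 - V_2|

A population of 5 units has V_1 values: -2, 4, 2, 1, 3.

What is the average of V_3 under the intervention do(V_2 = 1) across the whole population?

Every unit gets V_2=1 under the intervention. V_3 values become 9, -9, -3, 0, -6; E[V_3|do(V_2=1)] = -1.8.

-1.8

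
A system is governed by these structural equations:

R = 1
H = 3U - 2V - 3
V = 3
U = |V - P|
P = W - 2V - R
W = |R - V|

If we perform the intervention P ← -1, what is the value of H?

3

Under do(P=-1), the mechanism P = W - 2V - R is discarded; P is fixed at -1.
U = |V - P|  [with V=3, P=-1]  = 4
H = 3U - 2V - 3  [with U=4, V=3]  = 3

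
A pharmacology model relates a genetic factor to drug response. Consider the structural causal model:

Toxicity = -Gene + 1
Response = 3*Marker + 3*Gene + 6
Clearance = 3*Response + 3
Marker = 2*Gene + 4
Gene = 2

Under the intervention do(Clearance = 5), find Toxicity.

-1

The intervention breaks the incoming arrows to Clearance: Clearance = 3*Response + 3 no longer applies, and Clearance = 5.
Since Toxicity is not a descendant of the intervened variable, it is unaffected.
Toxicity = -Gene + 1  [with Gene=2]  = -1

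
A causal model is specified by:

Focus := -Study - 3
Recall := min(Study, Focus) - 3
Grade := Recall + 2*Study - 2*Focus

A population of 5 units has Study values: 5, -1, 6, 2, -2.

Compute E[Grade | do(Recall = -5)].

Under do(Recall=-5), Recall's equation is replaced by Recall=-5 for every unit. Per-unit Grade: 21, -3, 25, 9, -7. Mean = 9.

9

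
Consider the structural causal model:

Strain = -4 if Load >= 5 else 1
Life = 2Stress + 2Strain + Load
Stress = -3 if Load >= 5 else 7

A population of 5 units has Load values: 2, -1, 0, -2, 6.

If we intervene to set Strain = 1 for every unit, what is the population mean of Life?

13

Under do(Strain=1), Strain's equation is replaced by Strain=1 for every unit. Per-unit Life: 18, 15, 16, 14, 2. Mean = 13.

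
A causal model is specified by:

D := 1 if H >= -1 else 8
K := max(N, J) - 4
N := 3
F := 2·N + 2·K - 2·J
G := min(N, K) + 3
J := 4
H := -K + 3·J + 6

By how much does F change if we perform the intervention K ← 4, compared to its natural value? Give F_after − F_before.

The intervention breaks the incoming arrows to K: K := max(N, J) - 4 no longer applies, and K = 4.
F = 2·N + 2·K - 2·J  [with N=3, K=4, J=4]  = 6
Without intervention: K = max(N, J) - 4  [with N=3, J=4]  = 0; F = 2·N + 2·K - 2·J  [with N=3, K=0, J=4]  = -2.
Change = 6 − (-2) = 8.

8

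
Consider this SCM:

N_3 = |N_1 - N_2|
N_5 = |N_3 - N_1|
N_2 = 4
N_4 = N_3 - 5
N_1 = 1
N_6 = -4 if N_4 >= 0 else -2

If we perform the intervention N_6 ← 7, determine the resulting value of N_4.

-2

do(N_6=7) replaces the equation N_6 = -4 if N_4 >= 0 else -2 with the constant N_6 = 7.
No directed path runs from N_6 to N_4, so N_4 keeps its natural value.
N_3 = |N_1 - N_2|  [with N_1=1, N_2=4]  = 3
N_4 = N_3 - 5  [with N_3=3]  = -2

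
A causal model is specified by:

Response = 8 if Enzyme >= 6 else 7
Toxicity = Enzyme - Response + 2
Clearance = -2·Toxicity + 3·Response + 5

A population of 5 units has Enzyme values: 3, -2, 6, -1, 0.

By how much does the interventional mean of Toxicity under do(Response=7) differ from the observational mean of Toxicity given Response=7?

The intervention sets Response=7 in all 5 units regardless of Enzyme. Recomputing Toxicity per unit gives -2, -7, 1, -6, -5; average -3.8.
Observing Response=7 restricts to units where Response's equation naturally yields 7: Enzyme ∈ {3, -2, -1, 0}. In that subpopulation Toxicity = -2, -7, -6, -5, mean -5.
Difference = -3.8 − (-5) = 1.2.

1.2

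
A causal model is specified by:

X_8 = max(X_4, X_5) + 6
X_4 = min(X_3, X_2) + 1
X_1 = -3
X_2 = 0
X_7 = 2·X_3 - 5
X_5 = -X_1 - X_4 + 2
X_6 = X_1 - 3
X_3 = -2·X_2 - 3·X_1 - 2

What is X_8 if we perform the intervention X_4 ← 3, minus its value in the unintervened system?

-1

do(X_4=3) replaces the equation X_4 = min(X_3, X_2) + 1 with the constant X_4 = 3.
X_5 = -X_1 - X_4 + 2  [with X_1=-3, X_4=3]  = 2
X_8 = max(X_4, X_5) + 6  [with X_4=3, X_5=2]  = 9
Without intervention: X_3 = -2·X_2 - 3·X_1 - 2  [with X_2=0, X_1=-3]  = 7; X_4 = min(X_3, X_2) + 1  [with X_3=7, X_2=0]  = 1; X_5 = -X_1 - X_4 + 2  [with X_1=-3, X_4=1]  = 4; X_8 = max(X_4, X_5) + 6  [with X_4=1, X_5=4]  = 10.
Change = 9 − 10 = -1.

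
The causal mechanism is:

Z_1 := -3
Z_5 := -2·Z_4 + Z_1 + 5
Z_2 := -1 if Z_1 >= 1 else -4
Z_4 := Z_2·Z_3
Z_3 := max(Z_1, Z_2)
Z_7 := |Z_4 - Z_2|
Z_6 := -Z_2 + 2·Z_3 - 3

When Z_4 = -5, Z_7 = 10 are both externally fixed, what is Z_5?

Setting Z_4 = -5, Z_7 = 10 by intervention discards those variables' equations.
Z_5 = -2·Z_4 + Z_1 + 5  [with Z_4=-5, Z_1=-3]  = 12

12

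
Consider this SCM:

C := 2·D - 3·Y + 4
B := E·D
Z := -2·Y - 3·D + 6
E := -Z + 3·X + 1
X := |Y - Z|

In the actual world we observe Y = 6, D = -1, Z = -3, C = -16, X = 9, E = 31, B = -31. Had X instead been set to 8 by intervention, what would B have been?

Under do(X=8), the mechanism X := |Y - Z| is discarded; X is fixed at 8.
Z = -2·Y - 3·D + 6  [with Y=6, D=-1]  = -3
E = -Z + 3·X + 1  [with Z=-3, X=8]  = 28
B = E·D  [with E=28, D=-1]  = -28

-28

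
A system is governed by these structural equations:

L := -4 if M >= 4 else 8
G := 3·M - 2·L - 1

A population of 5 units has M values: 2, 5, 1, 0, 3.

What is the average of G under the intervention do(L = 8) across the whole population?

do(L=8) breaks L's dependence on M. With L=8 fixed, G across the units is -11, -2, -14, -17, -8, mean -10.4.

-10.4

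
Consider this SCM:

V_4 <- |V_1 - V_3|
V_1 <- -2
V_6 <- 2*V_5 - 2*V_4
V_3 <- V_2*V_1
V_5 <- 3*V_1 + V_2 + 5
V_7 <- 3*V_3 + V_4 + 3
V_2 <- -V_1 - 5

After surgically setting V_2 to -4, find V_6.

-30

Under do(V_2=-4), the mechanism V_2 <- -V_1 - 5 is discarded; V_2 is fixed at -4.
V_3 = V_2*V_1  [with V_2=-4, V_1=-2]  = 8
V_4 = |V_1 - V_3|  [with V_1=-2, V_3=8]  = 10
V_5 = 3*V_1 + V_2 + 5  [with V_1=-2, V_2=-4]  = -5
V_6 = 2*V_5 - 2*V_4  [with V_5=-5, V_4=10]  = -30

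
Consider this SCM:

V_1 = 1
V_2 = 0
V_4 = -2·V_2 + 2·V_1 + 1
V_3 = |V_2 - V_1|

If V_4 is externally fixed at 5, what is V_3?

Under do(V_4=5), the mechanism V_4 = -2·V_2 + 2·V_1 + 1 is discarded; V_4 is fixed at 5.
Since V_3 is not a descendant of the intervened variable, it is unaffected.
V_3 = |V_2 - V_1|  [with V_2=0, V_1=1]  = 1

1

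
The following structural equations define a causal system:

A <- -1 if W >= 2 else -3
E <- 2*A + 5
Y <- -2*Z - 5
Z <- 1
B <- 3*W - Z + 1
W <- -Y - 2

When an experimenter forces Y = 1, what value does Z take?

1

Under do(Y=1), the mechanism Y <- -2*Z - 5 is discarded; Y is fixed at 1.
Z is not downstream of the intervention, so its value is determined by the original equations.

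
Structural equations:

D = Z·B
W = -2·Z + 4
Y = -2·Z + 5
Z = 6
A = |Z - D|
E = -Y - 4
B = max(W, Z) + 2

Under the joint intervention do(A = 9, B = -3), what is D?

-18

The joint intervention fixes A = 9, B = -3, removing each variable's own equation.
D = Z·B  [with Z=6, B=-3]  = -18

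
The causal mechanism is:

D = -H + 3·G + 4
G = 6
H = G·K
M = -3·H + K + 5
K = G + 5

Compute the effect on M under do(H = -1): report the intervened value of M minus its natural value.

The intervention breaks the incoming arrows to H: H = G·K no longer applies, and H = -1.
K = G + 5  [with G=6]  = 11
M = -3·H + K + 5  [with H=-1, K=11]  = 19
Without intervention: K = G + 5  [with G=6]  = 11; H = G·K  [with G=6, K=11]  = 66; M = -3·H + K + 5  [with H=66, K=11]  = -182.
Change = 19 − (-182) = 201.

201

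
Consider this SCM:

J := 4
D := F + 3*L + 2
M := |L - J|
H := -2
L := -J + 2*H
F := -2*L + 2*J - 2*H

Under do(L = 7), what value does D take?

do(L=7) replaces the equation L := -J + 2*H with the constant L = 7.
F = -2*L + 2*J - 2*H  [with L=7, J=4, H=-2]  = -2
D = F + 3*L + 2  [with F=-2, L=7]  = 21

21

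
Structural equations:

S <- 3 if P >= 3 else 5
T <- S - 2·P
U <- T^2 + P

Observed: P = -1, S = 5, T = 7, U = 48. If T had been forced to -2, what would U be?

3

The intervention breaks the incoming arrows to T: T <- S - 2·P no longer applies, and T = -2.
U = T^2 + P  [with T=-2, P=-1]  = 3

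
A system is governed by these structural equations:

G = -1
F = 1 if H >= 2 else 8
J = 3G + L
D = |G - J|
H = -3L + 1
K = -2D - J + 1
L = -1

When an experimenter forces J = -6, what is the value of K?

do(J=-6) replaces the equation J = 3G + L with the constant J = -6.
D = |G - J|  [with G=-1, J=-6]  = 5
K = -2D - J + 1  [with D=5, J=-6]  = -3

-3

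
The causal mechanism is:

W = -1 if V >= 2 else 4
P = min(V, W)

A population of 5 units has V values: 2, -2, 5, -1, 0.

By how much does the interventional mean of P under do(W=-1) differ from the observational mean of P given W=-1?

do(W=-1) breaks W's dependence on V. With W=-1 fixed, P across the units is -1, -2, -1, -1, -1, mean -1.2.
Observing W=-1 restricts to units where W's equation naturally yields -1: V ∈ {2, 5}. In that subpopulation P = -1, -1, mean -1.
Difference = -1.2 − (-1) = -0.2.

-0.2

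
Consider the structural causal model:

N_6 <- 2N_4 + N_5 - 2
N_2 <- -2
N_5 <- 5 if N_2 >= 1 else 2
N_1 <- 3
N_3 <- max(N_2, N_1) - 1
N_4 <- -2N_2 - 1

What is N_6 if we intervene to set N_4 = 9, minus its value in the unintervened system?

12

Under do(N_4=9), the mechanism N_4 <- -2N_2 - 1 is discarded; N_4 is fixed at 9.
N_5 = 5 if N_2 >= 1 else 2  [with N_2=-2]  = 2
N_6 = 2N_4 + N_5 - 2  [with N_4=9, N_5=2]  = 18
Without intervention: N_4 = -2N_2 - 1  [with N_2=-2]  = 3; N_5 = 5 if N_2 >= 1 else 2  [with N_2=-2]  = 2; N_6 = 2N_4 + N_5 - 2  [with N_4=3, N_5=2]  = 6.
Change = 18 − 6 = 12.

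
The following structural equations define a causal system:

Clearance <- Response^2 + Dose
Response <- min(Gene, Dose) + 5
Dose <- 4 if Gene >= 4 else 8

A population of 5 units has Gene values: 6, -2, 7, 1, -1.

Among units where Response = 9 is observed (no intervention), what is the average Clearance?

Conditioning on Response=9 selects the 2 unit(s) with Gene ∈ {6, 7}. Their Clearance values: 85, 85. Mean = 85.

85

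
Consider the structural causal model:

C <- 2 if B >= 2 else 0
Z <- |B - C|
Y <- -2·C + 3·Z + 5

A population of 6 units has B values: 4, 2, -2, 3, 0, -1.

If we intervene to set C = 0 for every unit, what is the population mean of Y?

11

do(C=0) breaks C's dependence on B. With C=0 fixed, Y across the units is 17, 11, 11, 14, 5, 8, mean 11.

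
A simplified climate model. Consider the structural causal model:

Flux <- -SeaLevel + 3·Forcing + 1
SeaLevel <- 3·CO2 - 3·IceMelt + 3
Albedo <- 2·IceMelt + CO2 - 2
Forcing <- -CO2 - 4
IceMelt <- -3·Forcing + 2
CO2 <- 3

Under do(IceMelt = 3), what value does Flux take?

The intervention breaks the incoming arrows to IceMelt: IceMelt <- -3·Forcing + 2 no longer applies, and IceMelt = 3.
Forcing = -CO2 - 4  [with CO2=3]  = -7
SeaLevel = 3·CO2 - 3·IceMelt + 3  [with CO2=3, IceMelt=3]  = 3
Flux = -SeaLevel + 3·Forcing + 1  [with SeaLevel=3, Forcing=-7]  = -23

-23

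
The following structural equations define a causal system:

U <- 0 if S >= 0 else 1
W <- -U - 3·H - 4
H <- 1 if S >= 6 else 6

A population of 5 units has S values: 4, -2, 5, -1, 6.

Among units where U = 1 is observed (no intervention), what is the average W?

-23

E[W|U=1] averages over only the 2 units with U=1 (S = -2, -1): W = -23, -23, mean -23.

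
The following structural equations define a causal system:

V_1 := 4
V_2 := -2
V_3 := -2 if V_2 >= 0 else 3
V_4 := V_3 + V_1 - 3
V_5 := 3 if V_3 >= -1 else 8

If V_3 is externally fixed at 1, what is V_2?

-2

Under do(V_3=1), the mechanism V_3 := -2 if V_2 >= 0 else 3 is discarded; V_3 is fixed at 1.
Since V_2 is not a descendant of the intervened variable, it is unaffected.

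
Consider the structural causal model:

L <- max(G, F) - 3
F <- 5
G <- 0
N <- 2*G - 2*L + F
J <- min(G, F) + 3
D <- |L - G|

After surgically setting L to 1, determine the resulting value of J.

3

do(L=1) replaces the equation L <- max(G, F) - 3 with the constant L = 1.
J is not downstream of the intervention, so its value is determined by the original equations.
J = min(G, F) + 3  [with G=0, F=5]  = 3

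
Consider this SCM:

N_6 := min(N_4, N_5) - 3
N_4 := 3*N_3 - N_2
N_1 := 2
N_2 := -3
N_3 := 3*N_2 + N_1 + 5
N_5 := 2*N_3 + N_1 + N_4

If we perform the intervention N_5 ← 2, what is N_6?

-6

The intervention breaks the incoming arrows to N_5: N_5 := 2*N_3 + N_1 + N_4 no longer applies, and N_5 = 2.
N_3 = 3*N_2 + N_1 + 5  [with N_2=-3, N_1=2]  = -2
N_4 = 3*N_3 - N_2  [with N_3=-2, N_2=-3]  = -3
N_6 = min(N_4, N_5) - 3  [with N_4=-3, N_5=2]  = -6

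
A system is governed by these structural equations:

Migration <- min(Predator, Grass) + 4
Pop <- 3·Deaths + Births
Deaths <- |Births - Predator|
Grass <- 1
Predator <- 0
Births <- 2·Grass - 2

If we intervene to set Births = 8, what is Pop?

The intervention breaks the incoming arrows to Births: Births <- 2·Grass - 2 no longer applies, and Births = 8.
Deaths = |Births - Predator|  [with Births=8, Predator=0]  = 8
Pop = 3·Deaths + Births  [with Deaths=8, Births=8]  = 32

32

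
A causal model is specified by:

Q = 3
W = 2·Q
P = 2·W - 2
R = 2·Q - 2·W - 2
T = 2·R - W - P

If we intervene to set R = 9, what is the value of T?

Intervening sets R = 9 and removes its equation (R = 2·Q - 2·W - 2).
W = 2·Q  [with Q=3]  = 6
P = 2·W - 2  [with W=6]  = 10
T = 2·R - W - P  [with R=9, W=6, P=10]  = 2

2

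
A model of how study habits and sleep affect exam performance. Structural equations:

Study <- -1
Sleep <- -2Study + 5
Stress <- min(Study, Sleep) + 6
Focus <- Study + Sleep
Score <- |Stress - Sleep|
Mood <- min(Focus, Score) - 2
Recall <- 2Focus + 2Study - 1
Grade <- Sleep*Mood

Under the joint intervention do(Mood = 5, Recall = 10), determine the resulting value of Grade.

The joint intervention fixes Mood = 5, Recall = 10, removing each variable's own equation.
Sleep = -2Study + 5  [with Study=-1]  = 7
Grade = Sleep*Mood  [with Sleep=7, Mood=5]  = 35

35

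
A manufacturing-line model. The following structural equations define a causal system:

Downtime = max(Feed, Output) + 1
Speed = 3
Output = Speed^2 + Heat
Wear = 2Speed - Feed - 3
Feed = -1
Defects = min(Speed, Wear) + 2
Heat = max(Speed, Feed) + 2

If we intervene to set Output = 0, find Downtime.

Intervening sets Output = 0 and removes its equation (Output = Speed^2 + Heat).
Downtime = max(Feed, Output) + 1  [with Feed=-1, Output=0]  = 1

1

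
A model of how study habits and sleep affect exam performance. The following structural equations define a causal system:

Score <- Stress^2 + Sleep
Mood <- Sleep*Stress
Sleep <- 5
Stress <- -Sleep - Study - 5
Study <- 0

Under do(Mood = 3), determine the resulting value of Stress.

do(Mood=3) replaces the equation Mood <- Sleep*Stress with the constant Mood = 3.
Stress is not downstream of the intervention, so its value is determined by the original equations.
Stress = -Sleep - Study - 5  [with Sleep=5, Study=0]  = -10

-10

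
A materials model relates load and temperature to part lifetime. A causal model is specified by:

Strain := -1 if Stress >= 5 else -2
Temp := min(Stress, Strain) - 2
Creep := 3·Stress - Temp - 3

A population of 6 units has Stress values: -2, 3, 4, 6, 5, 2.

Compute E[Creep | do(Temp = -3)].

9

Under do(Temp=-3), Temp's equation is replaced by Temp=-3 for every unit. Per-unit Creep: -6, 9, 12, 18, 15, 6. Mean = 9.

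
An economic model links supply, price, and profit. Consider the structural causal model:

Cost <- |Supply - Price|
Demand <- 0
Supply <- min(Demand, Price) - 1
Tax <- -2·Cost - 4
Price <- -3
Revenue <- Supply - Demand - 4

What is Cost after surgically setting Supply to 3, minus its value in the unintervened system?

5

The intervention breaks the incoming arrows to Supply: Supply <- min(Demand, Price) - 1 no longer applies, and Supply = 3.
Cost = |Supply - Price|  [with Supply=3, Price=-3]  = 6
Without intervention: Supply = min(Demand, Price) - 1  [with Demand=0, Price=-3]  = -4; Cost = |Supply - Price|  [with Supply=-4, Price=-3]  = 1.
Change = 6 − 1 = 5.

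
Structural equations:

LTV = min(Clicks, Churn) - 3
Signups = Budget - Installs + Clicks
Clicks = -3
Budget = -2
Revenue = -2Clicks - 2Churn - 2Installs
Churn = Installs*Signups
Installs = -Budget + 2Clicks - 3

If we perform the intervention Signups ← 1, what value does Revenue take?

34

Under do(Signups=1), the mechanism Signups = Budget - Installs + Clicks is discarded; Signups is fixed at 1.
Installs = -Budget + 2Clicks - 3  [with Budget=-2, Clicks=-3]  = -7
Churn = Installs*Signups  [with Installs=-7, Signups=1]  = -7
Revenue = -2Clicks - 2Churn - 2Installs  [with Clicks=-3, Churn=-7, Installs=-7]  = 34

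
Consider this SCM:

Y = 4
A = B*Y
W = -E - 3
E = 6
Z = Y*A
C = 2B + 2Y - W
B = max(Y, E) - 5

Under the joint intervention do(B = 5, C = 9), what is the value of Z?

80

Setting B = 5, C = 9 by intervention discards those variables' equations.
A = B*Y  [with B=5, Y=4]  = 20
Z = Y*A  [with Y=4, A=20]  = 80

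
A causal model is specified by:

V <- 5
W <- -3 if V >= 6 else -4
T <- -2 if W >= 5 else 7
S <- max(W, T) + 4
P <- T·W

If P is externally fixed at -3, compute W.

-4

Under do(P=-3), the mechanism P <- T·W is discarded; P is fixed at -3.
No directed path runs from P to W, so W keeps its natural value.
W = -3 if V >= 6 else -4  [with V=5]  = -4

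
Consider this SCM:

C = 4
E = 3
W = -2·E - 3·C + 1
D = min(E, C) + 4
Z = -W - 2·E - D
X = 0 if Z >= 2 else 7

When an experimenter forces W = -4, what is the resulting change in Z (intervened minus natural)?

-13

do(W=-4) replaces the equation W = -2·E - 3·C + 1 with the constant W = -4.
D = min(E, C) + 4  [with E=3, C=4]  = 7
Z = -W - 2·E - D  [with W=-4, E=3, D=7]  = -9
Without intervention: W = -2·E - 3·C + 1  [with E=3, C=4]  = -17; D = min(E, C) + 4  [with E=3, C=4]  = 7; Z = -W - 2·E - D  [with W=-17, E=3, D=7]  = 4.
Change = -9 − 4 = -13.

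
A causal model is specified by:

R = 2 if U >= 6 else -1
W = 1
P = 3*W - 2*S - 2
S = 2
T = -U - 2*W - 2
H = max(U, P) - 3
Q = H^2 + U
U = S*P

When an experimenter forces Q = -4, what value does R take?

-1

The intervention breaks the incoming arrows to Q: Q = H^2 + U no longer applies, and Q = -4.
R is not downstream of the intervention, so its value is determined by the original equations.
P = 3*W - 2*S - 2  [with W=1, S=2]  = -3
U = S*P  [with S=2, P=-3]  = -6
R = 2 if U >= 6 else -1  [with U=-6]  = -1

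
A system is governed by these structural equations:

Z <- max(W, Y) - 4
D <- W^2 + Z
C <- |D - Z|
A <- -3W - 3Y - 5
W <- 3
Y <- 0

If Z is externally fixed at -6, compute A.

-14

Under do(Z=-6), the mechanism Z <- max(W, Y) - 4 is discarded; Z is fixed at -6.
Since A is not a descendant of the intervened variable, it is unaffected.
A = -3W - 3Y - 5  [with W=3, Y=0]  = -14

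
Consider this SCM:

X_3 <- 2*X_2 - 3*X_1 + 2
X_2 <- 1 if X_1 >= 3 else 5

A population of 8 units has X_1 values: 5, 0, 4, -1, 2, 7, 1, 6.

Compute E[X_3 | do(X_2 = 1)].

Every unit gets X_2=1 under the intervention. X_3 values become -11, 4, -8, 7, -2, -17, 1, -14; E[X_3|do(X_2=1)] = -5.

-5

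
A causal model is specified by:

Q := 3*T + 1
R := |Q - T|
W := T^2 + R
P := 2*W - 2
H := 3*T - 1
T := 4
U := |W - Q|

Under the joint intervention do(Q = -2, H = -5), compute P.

42

The joint intervention fixes Q = -2, H = -5, removing each variable's own equation.
R = |Q - T|  [with Q=-2, T=4]  = 6
W = T^2 + R  [with T=4, R=6]  = 22
P = 2*W - 2  [with W=22]  = 42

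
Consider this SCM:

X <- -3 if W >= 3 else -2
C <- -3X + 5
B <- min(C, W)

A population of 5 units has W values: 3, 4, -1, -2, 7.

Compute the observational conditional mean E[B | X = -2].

-1.5

E[B|X=-2] averages over only the 2 units with X=-2 (W = -1, -2): B = -1, -2, mean -1.5.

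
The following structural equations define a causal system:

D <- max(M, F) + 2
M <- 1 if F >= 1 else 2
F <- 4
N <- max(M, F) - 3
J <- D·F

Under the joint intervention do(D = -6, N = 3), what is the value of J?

-24

The joint intervention fixes D = -6, N = 3, removing each variable's own equation.
J = D·F  [with D=-6, F=4]  = -24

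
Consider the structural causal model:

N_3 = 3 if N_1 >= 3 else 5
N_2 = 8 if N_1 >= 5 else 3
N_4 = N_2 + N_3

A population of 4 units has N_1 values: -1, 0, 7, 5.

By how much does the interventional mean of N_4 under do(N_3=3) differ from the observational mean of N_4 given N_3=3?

-2.5

Every unit gets N_3=3 under the intervention. N_4 values become 6, 6, 11, 11; E[N_4|do(N_3=3)] = 8.5.
Conditioning on N_3=3 selects the 2 unit(s) with N_1 ∈ {7, 5}. Their N_4 values: 11, 11. Mean = 11.
Difference = 8.5 − 11 = -2.5.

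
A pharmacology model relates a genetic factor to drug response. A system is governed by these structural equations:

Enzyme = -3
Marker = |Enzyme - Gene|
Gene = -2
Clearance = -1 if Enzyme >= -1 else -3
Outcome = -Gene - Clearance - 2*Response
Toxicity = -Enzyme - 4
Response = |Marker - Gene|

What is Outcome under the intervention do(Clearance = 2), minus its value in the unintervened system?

-5

Intervening sets Clearance = 2 and removes its equation (Clearance = -1 if Enzyme >= -1 else -3).
Marker = |Enzyme - Gene|  [with Enzyme=-3, Gene=-2]  = 1
Response = |Marker - Gene|  [with Marker=1, Gene=-2]  = 3
Outcome = -Gene - Clearance - 2*Response  [with Gene=-2, Clearance=2, Response=3]  = -6
Without intervention: Marker = |Enzyme - Gene|  [with Enzyme=-3, Gene=-2]  = 1; Response = |Marker - Gene|  [with Marker=1, Gene=-2]  = 3; Clearance = -1 if Enzyme >= -1 else -3  [with Enzyme=-3]  = -3; Outcome = -Gene - Clearance - 2*Response  [with Gene=-2, Clearance=-3, Response=3]  = -1.
Change = -6 − (-1) = -5.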